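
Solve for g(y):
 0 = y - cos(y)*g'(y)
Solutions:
 g(y) = C1 + Integral(y/cos(y), y)


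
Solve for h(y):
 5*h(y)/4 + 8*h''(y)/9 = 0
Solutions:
 h(y) = C1*sin(3*sqrt(10)*y/8) + C2*cos(3*sqrt(10)*y/8)


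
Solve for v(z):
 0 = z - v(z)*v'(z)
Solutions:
 v(z) = -sqrt(C1 + z^2)
 v(z) = sqrt(C1 + z^2)


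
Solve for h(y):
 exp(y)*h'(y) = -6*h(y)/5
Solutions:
 h(y) = C1*exp(6*exp(-y)/5)


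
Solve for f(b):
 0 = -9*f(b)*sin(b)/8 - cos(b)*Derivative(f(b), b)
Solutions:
 f(b) = C1*cos(b)^(9/8)


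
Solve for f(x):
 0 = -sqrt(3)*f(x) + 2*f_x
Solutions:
 f(x) = C1*exp(sqrt(3)*x/2)


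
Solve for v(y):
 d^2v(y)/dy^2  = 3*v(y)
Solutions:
 v(y) = C1*exp(-sqrt(3)*y) + C2*exp(sqrt(3)*y)


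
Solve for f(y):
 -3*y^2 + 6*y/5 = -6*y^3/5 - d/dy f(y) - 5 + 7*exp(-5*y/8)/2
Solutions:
 f(y) = C1 - 3*y^4/10 + y^3 - 3*y^2/5 - 5*y - 28*exp(-5*y/8)/5


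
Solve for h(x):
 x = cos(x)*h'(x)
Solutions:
 h(x) = C1 + Integral(x/cos(x), x)


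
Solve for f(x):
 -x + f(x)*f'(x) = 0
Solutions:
 f(x) = -sqrt(C1 + x^2)
 f(x) = sqrt(C1 + x^2)


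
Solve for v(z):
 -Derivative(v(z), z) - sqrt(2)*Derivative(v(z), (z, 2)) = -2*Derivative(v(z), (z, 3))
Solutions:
 v(z) = C1 + C2*exp(z*(-sqrt(10) + sqrt(2))/4) + C3*exp(z*(sqrt(2) + sqrt(10))/4)


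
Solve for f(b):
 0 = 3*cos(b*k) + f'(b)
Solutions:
 f(b) = C1 - 3*sin(b*k)/k


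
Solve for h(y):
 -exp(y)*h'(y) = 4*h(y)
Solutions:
 h(y) = C1*exp(4*exp(-y))


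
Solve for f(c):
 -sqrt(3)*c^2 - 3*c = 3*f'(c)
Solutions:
 f(c) = C1 - sqrt(3)*c^3/9 - c^2/2


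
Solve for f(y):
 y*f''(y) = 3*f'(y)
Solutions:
 f(y) = C1 + C2*y^4


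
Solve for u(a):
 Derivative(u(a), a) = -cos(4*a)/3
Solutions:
 u(a) = C1 - sin(4*a)/12


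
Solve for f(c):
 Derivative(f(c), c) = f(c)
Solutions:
 f(c) = C1*exp(c)


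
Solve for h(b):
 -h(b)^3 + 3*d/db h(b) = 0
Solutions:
 h(b) = -sqrt(6)*sqrt(-1/(C1 + b))/2
 h(b) = sqrt(6)*sqrt(-1/(C1 + b))/2


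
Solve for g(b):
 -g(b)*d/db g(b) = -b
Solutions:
 g(b) = -sqrt(C1 + b^2)
 g(b) = sqrt(C1 + b^2)


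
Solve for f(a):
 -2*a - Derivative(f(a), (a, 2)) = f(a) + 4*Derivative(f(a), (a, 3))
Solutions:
 f(a) = C1*exp(a*(-2 + (12*sqrt(327) + 217)^(-1/3) + (12*sqrt(327) + 217)^(1/3))/24)*sin(sqrt(3)*a*(-(12*sqrt(327) + 217)^(1/3) + (12*sqrt(327) + 217)^(-1/3))/24) + C2*exp(a*(-2 + (12*sqrt(327) + 217)^(-1/3) + (12*sqrt(327) + 217)^(1/3))/24)*cos(sqrt(3)*a*(-(12*sqrt(327) + 217)^(1/3) + (12*sqrt(327) + 217)^(-1/3))/24) + C3*exp(-a*((12*sqrt(327) + 217)^(-1/3) + 1 + (12*sqrt(327) + 217)^(1/3))/12) - 2*a


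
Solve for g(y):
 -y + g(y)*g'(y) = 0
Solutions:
 g(y) = -sqrt(C1 + y^2)
 g(y) = sqrt(C1 + y^2)


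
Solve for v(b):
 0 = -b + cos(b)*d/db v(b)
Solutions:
 v(b) = C1 + Integral(b/cos(b), b)


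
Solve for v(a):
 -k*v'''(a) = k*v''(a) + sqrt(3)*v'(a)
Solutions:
 v(a) = C1 + C2*exp(a*(-1 + sqrt(k*(k - 4*sqrt(3)))/k)/2) + C3*exp(-a*(1 + sqrt(k*(k - 4*sqrt(3)))/k)/2)


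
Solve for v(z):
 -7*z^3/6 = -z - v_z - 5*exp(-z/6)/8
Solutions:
 v(z) = C1 + 7*z^4/24 - z^2/2 + 15*exp(-z/6)/4


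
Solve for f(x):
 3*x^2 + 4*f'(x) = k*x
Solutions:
 f(x) = C1 + k*x^2/8 - x^3/4


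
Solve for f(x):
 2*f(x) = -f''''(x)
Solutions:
 f(x) = (C1*sin(2^(3/4)*x/2) + C2*cos(2^(3/4)*x/2))*exp(-2^(3/4)*x/2) + (C3*sin(2^(3/4)*x/2) + C4*cos(2^(3/4)*x/2))*exp(2^(3/4)*x/2)


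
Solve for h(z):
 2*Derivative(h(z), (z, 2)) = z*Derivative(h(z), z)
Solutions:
 h(z) = C1 + C2*erfi(z/2)


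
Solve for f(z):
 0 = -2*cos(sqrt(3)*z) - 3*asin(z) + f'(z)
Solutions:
 f(z) = C1 + 3*z*asin(z) + 3*sqrt(1 - z^2) + 2*sqrt(3)*sin(sqrt(3)*z)/3


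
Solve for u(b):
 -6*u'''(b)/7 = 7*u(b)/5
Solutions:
 u(b) = C3*exp(-210^(2/3)*b/30) + (C1*sin(3^(1/6)*70^(2/3)*b/20) + C2*cos(3^(1/6)*70^(2/3)*b/20))*exp(210^(2/3)*b/60)


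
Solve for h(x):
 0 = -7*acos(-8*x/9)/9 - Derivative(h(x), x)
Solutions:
 h(x) = C1 - 7*x*acos(-8*x/9)/9 - 7*sqrt(81 - 64*x^2)/72


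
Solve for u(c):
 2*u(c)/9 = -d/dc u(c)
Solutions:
 u(c) = C1*exp(-2*c/9)


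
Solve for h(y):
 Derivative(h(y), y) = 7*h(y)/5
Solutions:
 h(y) = C1*exp(7*y/5)


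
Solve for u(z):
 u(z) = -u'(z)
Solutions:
 u(z) = C1*exp(-z)


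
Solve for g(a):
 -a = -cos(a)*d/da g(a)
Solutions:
 g(a) = C1 + Integral(a/cos(a), a)


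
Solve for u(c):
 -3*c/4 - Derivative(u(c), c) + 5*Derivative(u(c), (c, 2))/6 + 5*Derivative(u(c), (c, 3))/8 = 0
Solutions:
 u(c) = C1 + C2*exp(2*c*(-5 + sqrt(115))/15) + C3*exp(-2*c*(5 + sqrt(115))/15) - 3*c^2/8 - 5*c/8


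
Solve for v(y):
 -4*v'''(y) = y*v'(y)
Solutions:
 v(y) = C1 + Integral(C2*airyai(-2^(1/3)*y/2) + C3*airybi(-2^(1/3)*y/2), y)


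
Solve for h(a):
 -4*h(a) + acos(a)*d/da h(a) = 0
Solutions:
 h(a) = C1*exp(4*Integral(1/acos(a), a))


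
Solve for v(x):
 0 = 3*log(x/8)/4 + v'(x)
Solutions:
 v(x) = C1 - 3*x*log(x)/4 + 3*x/4 + 9*x*log(2)/4


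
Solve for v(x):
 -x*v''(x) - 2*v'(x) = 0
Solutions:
 v(x) = C1 + C2/x


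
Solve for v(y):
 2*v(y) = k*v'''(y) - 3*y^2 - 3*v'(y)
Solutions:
 v(y) = C1*exp(-y*((sqrt((1 - 1/k)/k^2) - 1/k)^(1/3) + 1/(k*(sqrt((1 - 1/k)/k^2) - 1/k)^(1/3)))) + C2*exp(y*((sqrt((1 - 1/k)/k^2) - 1/k)^(1/3)/2 - sqrt(3)*I*(sqrt((1 - 1/k)/k^2) - 1/k)^(1/3)/2 - 2/(k*(-1 + sqrt(3)*I)*(sqrt((1 - 1/k)/k^2) - 1/k)^(1/3)))) + C3*exp(y*((sqrt((1 - 1/k)/k^2) - 1/k)^(1/3)/2 + sqrt(3)*I*(sqrt((1 - 1/k)/k^2) - 1/k)^(1/3)/2 + 2/(k*(1 + sqrt(3)*I)*(sqrt((1 - 1/k)/k^2) - 1/k)^(1/3)))) - 3*y^2/2 + 9*y/2 - 27/4


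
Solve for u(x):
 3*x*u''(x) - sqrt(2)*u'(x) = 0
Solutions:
 u(x) = C1 + C2*x^(sqrt(2)/3 + 1)


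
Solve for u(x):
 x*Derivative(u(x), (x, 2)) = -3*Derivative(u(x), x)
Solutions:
 u(x) = C1 + C2/x^2


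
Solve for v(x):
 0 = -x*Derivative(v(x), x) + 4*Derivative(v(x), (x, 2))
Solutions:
 v(x) = C1 + C2*erfi(sqrt(2)*x/4)


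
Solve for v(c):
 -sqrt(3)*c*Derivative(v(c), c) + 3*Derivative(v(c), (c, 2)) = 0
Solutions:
 v(c) = C1 + C2*erfi(sqrt(2)*3^(3/4)*c/6)


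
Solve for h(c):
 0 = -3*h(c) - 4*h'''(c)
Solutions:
 h(c) = C3*exp(-6^(1/3)*c/2) + (C1*sin(2^(1/3)*3^(5/6)*c/4) + C2*cos(2^(1/3)*3^(5/6)*c/4))*exp(6^(1/3)*c/4)


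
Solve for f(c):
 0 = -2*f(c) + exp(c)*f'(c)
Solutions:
 f(c) = C1*exp(-2*exp(-c))


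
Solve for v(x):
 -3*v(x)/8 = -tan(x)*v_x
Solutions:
 v(x) = C1*sin(x)^(3/8)


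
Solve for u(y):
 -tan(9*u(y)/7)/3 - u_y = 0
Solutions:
 u(y) = -7*asin(C1*exp(-3*y/7))/9 + 7*pi/9
 u(y) = 7*asin(C1*exp(-3*y/7))/9


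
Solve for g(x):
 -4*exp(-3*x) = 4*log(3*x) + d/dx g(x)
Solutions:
 g(x) = C1 - 4*x*log(x) + 4*x*(1 - log(3)) + 4*exp(-3*x)/3


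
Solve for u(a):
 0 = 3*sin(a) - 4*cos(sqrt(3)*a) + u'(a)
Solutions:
 u(a) = C1 + 4*sqrt(3)*sin(sqrt(3)*a)/3 + 3*cos(a)


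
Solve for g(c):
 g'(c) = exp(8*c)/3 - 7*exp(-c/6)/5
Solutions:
 g(c) = C1 + exp(8*c)/24 + 42*exp(-c/6)/5


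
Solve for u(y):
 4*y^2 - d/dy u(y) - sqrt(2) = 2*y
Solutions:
 u(y) = C1 + 4*y^3/3 - y^2 - sqrt(2)*y


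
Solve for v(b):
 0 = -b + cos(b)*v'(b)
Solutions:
 v(b) = C1 + Integral(b/cos(b), b)


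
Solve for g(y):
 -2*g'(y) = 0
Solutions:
 g(y) = C1


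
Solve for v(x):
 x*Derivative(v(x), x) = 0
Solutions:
 v(x) = C1


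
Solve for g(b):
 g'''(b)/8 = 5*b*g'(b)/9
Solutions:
 g(b) = C1 + Integral(C2*airyai(2*15^(1/3)*b/3) + C3*airybi(2*15^(1/3)*b/3), b)


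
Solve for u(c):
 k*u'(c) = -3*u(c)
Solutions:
 u(c) = C1*exp(-3*c/k)


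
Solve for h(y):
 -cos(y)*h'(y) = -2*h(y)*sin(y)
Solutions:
 h(y) = C1/cos(y)^2


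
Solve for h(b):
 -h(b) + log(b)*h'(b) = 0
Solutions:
 h(b) = C1*exp(li(b))


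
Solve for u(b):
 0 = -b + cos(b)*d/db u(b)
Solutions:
 u(b) = C1 + Integral(b/cos(b), b)


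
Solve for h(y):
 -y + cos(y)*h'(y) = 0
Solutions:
 h(y) = C1 + Integral(y/cos(y), y)


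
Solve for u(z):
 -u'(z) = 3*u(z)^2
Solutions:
 u(z) = 1/(C1 + 3*z)


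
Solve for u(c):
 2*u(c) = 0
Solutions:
 u(c) = 0


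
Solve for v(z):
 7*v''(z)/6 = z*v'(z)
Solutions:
 v(z) = C1 + C2*erfi(sqrt(21)*z/7)


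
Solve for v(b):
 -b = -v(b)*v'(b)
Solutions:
 v(b) = -sqrt(C1 + b^2)
 v(b) = sqrt(C1 + b^2)


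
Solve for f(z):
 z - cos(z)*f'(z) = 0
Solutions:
 f(z) = C1 + Integral(z/cos(z), z)


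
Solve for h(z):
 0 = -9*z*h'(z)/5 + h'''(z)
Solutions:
 h(z) = C1 + Integral(C2*airyai(15^(2/3)*z/5) + C3*airybi(15^(2/3)*z/5), z)


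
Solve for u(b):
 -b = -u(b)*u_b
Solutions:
 u(b) = -sqrt(C1 + b^2)
 u(b) = sqrt(C1 + b^2)


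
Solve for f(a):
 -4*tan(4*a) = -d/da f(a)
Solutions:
 f(a) = C1 - log(cos(4*a))


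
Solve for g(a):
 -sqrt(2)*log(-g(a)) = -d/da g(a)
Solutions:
 -li(-g(a)) = C1 + sqrt(2)*a


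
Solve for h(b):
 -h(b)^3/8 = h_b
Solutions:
 h(b) = -2*sqrt(-1/(C1 - b))
 h(b) = 2*sqrt(-1/(C1 - b))


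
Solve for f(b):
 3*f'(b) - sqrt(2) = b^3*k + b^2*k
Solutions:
 f(b) = C1 + b^4*k/12 + b^3*k/9 + sqrt(2)*b/3


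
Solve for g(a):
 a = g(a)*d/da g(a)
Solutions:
 g(a) = -sqrt(C1 + a^2)
 g(a) = sqrt(C1 + a^2)


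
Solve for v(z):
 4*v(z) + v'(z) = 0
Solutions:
 v(z) = C1*exp(-4*z)


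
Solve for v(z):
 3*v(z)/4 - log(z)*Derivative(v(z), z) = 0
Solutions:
 v(z) = C1*exp(3*li(z)/4)


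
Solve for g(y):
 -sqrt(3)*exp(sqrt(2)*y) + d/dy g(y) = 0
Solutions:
 g(y) = C1 + sqrt(6)*exp(sqrt(2)*y)/2


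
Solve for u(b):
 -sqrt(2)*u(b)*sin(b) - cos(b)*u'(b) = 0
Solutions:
 u(b) = C1*cos(b)^(sqrt(2))


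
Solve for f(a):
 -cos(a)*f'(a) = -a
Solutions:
 f(a) = C1 + Integral(a/cos(a), a)


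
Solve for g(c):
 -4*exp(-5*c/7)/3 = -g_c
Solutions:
 g(c) = C1 - 28*exp(-5*c/7)/15


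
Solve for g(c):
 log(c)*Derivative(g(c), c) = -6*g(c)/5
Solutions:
 g(c) = C1*exp(-6*li(c)/5)


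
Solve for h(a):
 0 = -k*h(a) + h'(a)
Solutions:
 h(a) = C1*exp(a*k)


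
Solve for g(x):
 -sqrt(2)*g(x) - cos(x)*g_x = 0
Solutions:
 g(x) = C1*(sin(x) - 1)^(sqrt(2)/2)/(sin(x) + 1)^(sqrt(2)/2)


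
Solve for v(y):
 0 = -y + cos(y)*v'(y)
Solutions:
 v(y) = C1 + Integral(y/cos(y), y)


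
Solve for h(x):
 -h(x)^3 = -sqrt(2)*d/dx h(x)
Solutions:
 h(x) = -sqrt(-1/(C1 + sqrt(2)*x))
 h(x) = sqrt(-1/(C1 + sqrt(2)*x))


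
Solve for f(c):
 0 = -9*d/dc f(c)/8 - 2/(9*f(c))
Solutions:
 f(c) = -sqrt(C1 - 32*c)/9
 f(c) = sqrt(C1 - 32*c)/9


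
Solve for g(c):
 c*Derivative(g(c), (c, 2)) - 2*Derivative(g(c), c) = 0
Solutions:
 g(c) = C1 + C2*c^3


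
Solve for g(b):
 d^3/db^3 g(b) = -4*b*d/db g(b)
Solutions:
 g(b) = C1 + Integral(C2*airyai(-2^(2/3)*b) + C3*airybi(-2^(2/3)*b), b)


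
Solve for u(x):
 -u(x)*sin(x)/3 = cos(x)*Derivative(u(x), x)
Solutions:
 u(x) = C1*cos(x)^(1/3)


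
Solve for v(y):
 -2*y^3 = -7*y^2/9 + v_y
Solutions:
 v(y) = C1 - y^4/2 + 7*y^3/27


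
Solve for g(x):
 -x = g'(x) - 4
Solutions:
 g(x) = C1 - x^2/2 + 4*x


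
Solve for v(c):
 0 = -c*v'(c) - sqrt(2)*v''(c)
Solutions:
 v(c) = C1 + C2*erf(2^(1/4)*c/2)


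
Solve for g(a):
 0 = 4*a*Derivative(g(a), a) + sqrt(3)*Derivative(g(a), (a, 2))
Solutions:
 g(a) = C1 + C2*erf(sqrt(2)*3^(3/4)*a/3)


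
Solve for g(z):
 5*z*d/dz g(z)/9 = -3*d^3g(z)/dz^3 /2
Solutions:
 g(z) = C1 + Integral(C2*airyai(-10^(1/3)*z/3) + C3*airybi(-10^(1/3)*z/3), z)


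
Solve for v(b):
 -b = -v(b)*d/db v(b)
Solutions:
 v(b) = -sqrt(C1 + b^2)
 v(b) = sqrt(C1 + b^2)


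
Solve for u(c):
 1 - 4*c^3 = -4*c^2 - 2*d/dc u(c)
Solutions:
 u(c) = C1 + c^4/2 - 2*c^3/3 - c/2


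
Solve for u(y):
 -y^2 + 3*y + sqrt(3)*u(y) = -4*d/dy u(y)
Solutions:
 u(y) = C1*exp(-sqrt(3)*y/4) + sqrt(3)*y^2/3 - 8*y/3 - sqrt(3)*y + 4 + 32*sqrt(3)/9


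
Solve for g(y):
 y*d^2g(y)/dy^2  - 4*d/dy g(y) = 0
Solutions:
 g(y) = C1 + C2*y^5


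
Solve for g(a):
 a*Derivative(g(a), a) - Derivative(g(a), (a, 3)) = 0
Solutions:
 g(a) = C1 + Integral(C2*airyai(a) + C3*airybi(a), a)


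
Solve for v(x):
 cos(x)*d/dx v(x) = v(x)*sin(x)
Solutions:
 v(x) = C1/cos(x)


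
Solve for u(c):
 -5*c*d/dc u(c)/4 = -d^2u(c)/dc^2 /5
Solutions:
 u(c) = C1 + C2*erfi(5*sqrt(2)*c/4)


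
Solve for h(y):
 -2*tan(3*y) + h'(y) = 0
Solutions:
 h(y) = C1 - 2*log(cos(3*y))/3


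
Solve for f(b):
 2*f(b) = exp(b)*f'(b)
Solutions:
 f(b) = C1*exp(-2*exp(-b))


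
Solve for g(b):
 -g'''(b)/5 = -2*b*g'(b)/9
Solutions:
 g(b) = C1 + Integral(C2*airyai(30^(1/3)*b/3) + C3*airybi(30^(1/3)*b/3), b)


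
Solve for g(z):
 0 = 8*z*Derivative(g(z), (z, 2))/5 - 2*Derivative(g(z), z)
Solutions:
 g(z) = C1 + C2*z^(9/4)


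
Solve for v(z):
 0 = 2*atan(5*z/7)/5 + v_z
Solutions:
 v(z) = C1 - 2*z*atan(5*z/7)/5 + 7*log(25*z^2 + 49)/25


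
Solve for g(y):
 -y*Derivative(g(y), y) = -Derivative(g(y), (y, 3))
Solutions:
 g(y) = C1 + Integral(C2*airyai(y) + C3*airybi(y), y)


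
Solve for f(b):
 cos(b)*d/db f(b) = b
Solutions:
 f(b) = C1 + Integral(b/cos(b), b)


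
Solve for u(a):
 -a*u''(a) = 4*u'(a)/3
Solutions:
 u(a) = C1 + C2/a^(1/3)


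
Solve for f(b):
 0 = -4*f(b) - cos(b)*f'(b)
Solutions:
 f(b) = C1*(sin(b)^2 - 2*sin(b) + 1)/(sin(b)^2 + 2*sin(b) + 1)


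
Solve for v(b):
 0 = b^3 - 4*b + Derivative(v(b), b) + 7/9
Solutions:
 v(b) = C1 - b^4/4 + 2*b^2 - 7*b/9


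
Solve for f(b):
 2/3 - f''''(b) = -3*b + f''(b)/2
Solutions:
 f(b) = C1 + C2*b + C3*sin(sqrt(2)*b/2) + C4*cos(sqrt(2)*b/2) + b^3 + 2*b^2/3


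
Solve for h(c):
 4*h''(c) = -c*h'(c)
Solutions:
 h(c) = C1 + C2*erf(sqrt(2)*c/4)


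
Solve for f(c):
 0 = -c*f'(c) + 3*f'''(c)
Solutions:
 f(c) = C1 + Integral(C2*airyai(3^(2/3)*c/3) + C3*airybi(3^(2/3)*c/3), c)


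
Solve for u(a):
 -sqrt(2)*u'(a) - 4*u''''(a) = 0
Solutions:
 u(a) = C1 + C4*exp(-sqrt(2)*a/2) + (C2*sin(sqrt(6)*a/4) + C3*cos(sqrt(6)*a/4))*exp(sqrt(2)*a/4)


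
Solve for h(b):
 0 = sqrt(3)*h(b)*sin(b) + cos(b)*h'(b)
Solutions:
 h(b) = C1*cos(b)^(sqrt(3))


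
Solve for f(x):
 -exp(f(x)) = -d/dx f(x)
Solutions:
 f(x) = log(-1/(C1 + x))


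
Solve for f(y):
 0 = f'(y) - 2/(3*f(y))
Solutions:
 f(y) = -sqrt(C1 + 12*y)/3
 f(y) = sqrt(C1 + 12*y)/3


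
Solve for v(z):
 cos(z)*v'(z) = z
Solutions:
 v(z) = C1 + Integral(z/cos(z), z)


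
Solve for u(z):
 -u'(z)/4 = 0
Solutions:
 u(z) = C1


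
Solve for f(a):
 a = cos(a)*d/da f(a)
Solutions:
 f(a) = C1 + Integral(a/cos(a), a)


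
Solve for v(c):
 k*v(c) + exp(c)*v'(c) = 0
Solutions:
 v(c) = C1*exp(k*exp(-c))


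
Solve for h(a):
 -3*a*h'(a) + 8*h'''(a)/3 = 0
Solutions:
 h(a) = C1 + Integral(C2*airyai(3^(2/3)*a/2) + C3*airybi(3^(2/3)*a/2), a)


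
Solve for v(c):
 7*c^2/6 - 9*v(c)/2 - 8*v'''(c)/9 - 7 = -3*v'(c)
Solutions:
 v(c) = C1*exp(3*2^(1/3)*c*(2^(1/3)/(sqrt(7) + 3)^(1/3) + (sqrt(7) + 3)^(1/3))/8)*sin(3*2^(1/3)*sqrt(3)*c*(-(sqrt(7) + 3)^(1/3) + 2^(1/3)/(sqrt(7) + 3)^(1/3))/8) + C2*exp(3*2^(1/3)*c*(2^(1/3)/(sqrt(7) + 3)^(1/3) + (sqrt(7) + 3)^(1/3))/8)*cos(3*2^(1/3)*sqrt(3)*c*(-(sqrt(7) + 3)^(1/3) + 2^(1/3)/(sqrt(7) + 3)^(1/3))/8) + C3*exp(-3*2^(1/3)*c*(2^(1/3)/(sqrt(7) + 3)^(1/3) + (sqrt(7) + 3)^(1/3))/4) + 7*c^2/27 + 28*c/81 - 322/243


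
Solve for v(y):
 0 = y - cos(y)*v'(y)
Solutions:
 v(y) = C1 + Integral(y/cos(y), y)


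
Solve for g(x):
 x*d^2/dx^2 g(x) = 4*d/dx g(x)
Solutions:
 g(x) = C1 + C2*x^5


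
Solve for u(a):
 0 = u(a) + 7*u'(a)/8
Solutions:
 u(a) = C1*exp(-8*a/7)


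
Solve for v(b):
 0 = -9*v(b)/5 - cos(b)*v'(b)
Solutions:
 v(b) = C1*(sin(b) - 1)^(9/10)/(sin(b) + 1)^(9/10)


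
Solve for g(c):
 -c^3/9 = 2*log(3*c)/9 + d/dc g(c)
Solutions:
 g(c) = C1 - c^4/36 - 2*c*log(c)/9 - 2*c*log(3)/9 + 2*c/9


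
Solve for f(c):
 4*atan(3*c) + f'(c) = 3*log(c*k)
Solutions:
 f(c) = C1 + 3*c*log(c*k) - 4*c*atan(3*c) - 3*c + 2*log(9*c^2 + 1)/3


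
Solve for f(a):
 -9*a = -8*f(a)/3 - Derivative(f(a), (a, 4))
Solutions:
 f(a) = 27*a/8 + (C1*sin(2^(1/4)*3^(3/4)*a/3) + C2*cos(2^(1/4)*3^(3/4)*a/3))*exp(-2^(1/4)*3^(3/4)*a/3) + (C3*sin(2^(1/4)*3^(3/4)*a/3) + C4*cos(2^(1/4)*3^(3/4)*a/3))*exp(2^(1/4)*3^(3/4)*a/3)


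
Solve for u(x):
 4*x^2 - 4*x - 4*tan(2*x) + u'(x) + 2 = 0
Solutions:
 u(x) = C1 - 4*x^3/3 + 2*x^2 - 2*x - 2*log(cos(2*x))


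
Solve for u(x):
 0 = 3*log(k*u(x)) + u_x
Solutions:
 li(k*u(x))/k = C1 - 3*x


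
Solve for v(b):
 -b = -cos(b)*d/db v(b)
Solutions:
 v(b) = C1 + Integral(b/cos(b), b)


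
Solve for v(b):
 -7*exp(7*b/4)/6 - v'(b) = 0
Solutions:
 v(b) = C1 - 2*exp(7*b/4)/3


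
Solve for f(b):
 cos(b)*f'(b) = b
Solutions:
 f(b) = C1 + Integral(b/cos(b), b)


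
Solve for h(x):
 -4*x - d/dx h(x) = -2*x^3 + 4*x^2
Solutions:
 h(x) = C1 + x^4/2 - 4*x^3/3 - 2*x^2


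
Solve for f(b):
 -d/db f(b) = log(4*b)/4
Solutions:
 f(b) = C1 - b*log(b)/4 - b*log(2)/2 + b/4


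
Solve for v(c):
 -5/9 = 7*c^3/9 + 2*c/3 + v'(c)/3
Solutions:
 v(c) = C1 - 7*c^4/12 - c^2 - 5*c/3


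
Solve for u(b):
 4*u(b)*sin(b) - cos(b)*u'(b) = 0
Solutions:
 u(b) = C1/cos(b)^4


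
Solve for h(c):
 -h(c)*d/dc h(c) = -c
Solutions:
 h(c) = -sqrt(C1 + c^2)
 h(c) = sqrt(C1 + c^2)


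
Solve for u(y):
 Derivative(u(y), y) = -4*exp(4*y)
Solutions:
 u(y) = C1 - exp(4*y)


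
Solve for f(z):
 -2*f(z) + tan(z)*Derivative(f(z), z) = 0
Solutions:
 f(z) = C1*sin(z)^2


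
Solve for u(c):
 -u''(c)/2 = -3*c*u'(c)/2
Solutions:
 u(c) = C1 + C2*erfi(sqrt(6)*c/2)


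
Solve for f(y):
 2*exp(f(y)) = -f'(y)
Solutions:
 f(y) = log(1/(C1 + 2*y))


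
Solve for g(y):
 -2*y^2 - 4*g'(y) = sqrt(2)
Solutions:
 g(y) = C1 - y^3/6 - sqrt(2)*y/4


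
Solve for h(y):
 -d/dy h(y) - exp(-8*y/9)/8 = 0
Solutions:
 h(y) = C1 + 9*exp(-8*y/9)/64


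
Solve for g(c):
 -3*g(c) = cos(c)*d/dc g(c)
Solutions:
 g(c) = C1*(sin(c) - 1)^(3/2)/(sin(c) + 1)^(3/2)


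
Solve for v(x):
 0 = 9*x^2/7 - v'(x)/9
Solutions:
 v(x) = C1 + 27*x^3/7


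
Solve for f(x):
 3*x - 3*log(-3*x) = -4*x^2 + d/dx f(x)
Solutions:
 f(x) = C1 + 4*x^3/3 + 3*x^2/2 - 3*x*log(-x) + 3*x*(1 - log(3))


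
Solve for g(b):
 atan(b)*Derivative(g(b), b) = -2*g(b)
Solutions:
 g(b) = C1*exp(-2*Integral(1/atan(b), b))


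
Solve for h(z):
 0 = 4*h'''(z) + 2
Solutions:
 h(z) = C1 + C2*z + C3*z^2 - z^3/12


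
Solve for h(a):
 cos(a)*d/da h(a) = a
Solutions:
 h(a) = C1 + Integral(a/cos(a), a)


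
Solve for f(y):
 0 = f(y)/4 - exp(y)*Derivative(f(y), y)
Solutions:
 f(y) = C1*exp(-exp(-y)/4)


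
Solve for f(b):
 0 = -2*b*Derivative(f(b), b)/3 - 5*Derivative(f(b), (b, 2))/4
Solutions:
 f(b) = C1 + C2*erf(2*sqrt(15)*b/15)


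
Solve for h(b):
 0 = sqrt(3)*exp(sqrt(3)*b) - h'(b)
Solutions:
 h(b) = C1 + exp(sqrt(3)*b)


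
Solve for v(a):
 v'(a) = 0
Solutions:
 v(a) = C1


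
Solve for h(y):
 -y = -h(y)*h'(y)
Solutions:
 h(y) = -sqrt(C1 + y^2)
 h(y) = sqrt(C1 + y^2)


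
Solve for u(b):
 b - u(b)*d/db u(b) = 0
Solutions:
 u(b) = -sqrt(C1 + b^2)
 u(b) = sqrt(C1 + b^2)


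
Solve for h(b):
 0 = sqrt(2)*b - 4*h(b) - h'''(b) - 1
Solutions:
 h(b) = C3*exp(-2^(2/3)*b) + sqrt(2)*b/4 + (C1*sin(2^(2/3)*sqrt(3)*b/2) + C2*cos(2^(2/3)*sqrt(3)*b/2))*exp(2^(2/3)*b/2) - 1/4


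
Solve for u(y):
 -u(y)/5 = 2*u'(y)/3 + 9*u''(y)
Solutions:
 u(y) = (C1*sin(2*sqrt(95)*y/135) + C2*cos(2*sqrt(95)*y/135))*exp(-y/27)


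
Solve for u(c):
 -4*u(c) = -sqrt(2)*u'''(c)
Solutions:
 u(c) = C3*exp(sqrt(2)*c) + (C1*sin(sqrt(6)*c/2) + C2*cos(sqrt(6)*c/2))*exp(-sqrt(2)*c/2)


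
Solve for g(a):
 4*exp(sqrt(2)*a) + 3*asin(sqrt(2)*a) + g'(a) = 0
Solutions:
 g(a) = C1 - 3*a*asin(sqrt(2)*a) - 3*sqrt(2)*sqrt(1 - 2*a^2)/2 - 2*sqrt(2)*exp(sqrt(2)*a)


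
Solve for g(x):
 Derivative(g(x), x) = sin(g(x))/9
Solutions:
 -x/9 + log(cos(g(x)) - 1)/2 - log(cos(g(x)) + 1)/2 = C1


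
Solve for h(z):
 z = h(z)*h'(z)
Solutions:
 h(z) = -sqrt(C1 + z^2)
 h(z) = sqrt(C1 + z^2)


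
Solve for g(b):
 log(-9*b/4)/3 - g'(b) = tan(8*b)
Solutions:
 g(b) = C1 + b*log(-b)/3 - 2*b*log(2)/3 - b/3 + 2*b*log(3)/3 + log(cos(8*b))/8


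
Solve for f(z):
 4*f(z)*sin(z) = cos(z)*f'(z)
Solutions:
 f(z) = C1/cos(z)^4


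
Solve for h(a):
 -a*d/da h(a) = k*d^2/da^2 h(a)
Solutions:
 h(a) = C1 + C2*sqrt(k)*erf(sqrt(2)*a*sqrt(1/k)/2)


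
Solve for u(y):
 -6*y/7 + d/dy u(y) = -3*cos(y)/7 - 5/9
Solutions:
 u(y) = C1 + 3*y^2/7 - 5*y/9 - 3*sin(y)/7


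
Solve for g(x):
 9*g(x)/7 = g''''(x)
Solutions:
 g(x) = C1*exp(-sqrt(3)*7^(3/4)*x/7) + C2*exp(sqrt(3)*7^(3/4)*x/7) + C3*sin(sqrt(3)*7^(3/4)*x/7) + C4*cos(sqrt(3)*7^(3/4)*x/7)


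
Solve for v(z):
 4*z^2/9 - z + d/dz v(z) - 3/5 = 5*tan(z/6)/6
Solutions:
 v(z) = C1 - 4*z^3/27 + z^2/2 + 3*z/5 - 5*log(cos(z/6))


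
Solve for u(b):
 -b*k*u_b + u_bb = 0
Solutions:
 u(b) = Piecewise((-sqrt(2)*sqrt(pi)*C1*erf(sqrt(2)*b*sqrt(-k)/2)/(2*sqrt(-k)) - C2, (k > 0) | (k < 0)), (-C1*b - C2, True))


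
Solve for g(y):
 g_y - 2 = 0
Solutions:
 g(y) = C1 + 2*y


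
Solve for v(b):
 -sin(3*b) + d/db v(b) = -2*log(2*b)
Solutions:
 v(b) = C1 - 2*b*log(b) - 2*b*log(2) + 2*b - cos(3*b)/3


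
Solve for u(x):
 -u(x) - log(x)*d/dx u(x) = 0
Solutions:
 u(x) = C1*exp(-li(x))


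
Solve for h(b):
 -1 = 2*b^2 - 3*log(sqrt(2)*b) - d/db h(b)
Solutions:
 h(b) = C1 + 2*b^3/3 - 3*b*log(b) - 3*b*log(2)/2 + 4*b


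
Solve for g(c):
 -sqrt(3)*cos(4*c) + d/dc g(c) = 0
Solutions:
 g(c) = C1 + sqrt(3)*sin(4*c)/4


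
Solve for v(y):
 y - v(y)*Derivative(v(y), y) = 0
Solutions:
 v(y) = -sqrt(C1 + y^2)
 v(y) = sqrt(C1 + y^2)


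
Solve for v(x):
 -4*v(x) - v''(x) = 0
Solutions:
 v(x) = C1*sin(2*x) + C2*cos(2*x)


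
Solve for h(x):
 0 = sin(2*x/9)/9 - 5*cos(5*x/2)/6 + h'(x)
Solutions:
 h(x) = C1 + sin(5*x/2)/3 + cos(2*x/9)/2


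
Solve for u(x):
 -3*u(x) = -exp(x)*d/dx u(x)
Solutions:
 u(x) = C1*exp(-3*exp(-x))


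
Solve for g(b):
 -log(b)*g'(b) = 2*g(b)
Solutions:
 g(b) = C1*exp(-2*li(b))


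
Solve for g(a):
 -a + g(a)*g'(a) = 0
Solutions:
 g(a) = -sqrt(C1 + a^2)
 g(a) = sqrt(C1 + a^2)


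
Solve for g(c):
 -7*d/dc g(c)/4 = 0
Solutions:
 g(c) = C1


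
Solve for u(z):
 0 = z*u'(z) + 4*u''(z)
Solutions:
 u(z) = C1 + C2*erf(sqrt(2)*z/4)


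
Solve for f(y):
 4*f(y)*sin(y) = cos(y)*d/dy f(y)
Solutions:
 f(y) = C1/cos(y)^4


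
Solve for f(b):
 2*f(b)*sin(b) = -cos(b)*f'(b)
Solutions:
 f(b) = C1*cos(b)^2


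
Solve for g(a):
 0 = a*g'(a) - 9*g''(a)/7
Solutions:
 g(a) = C1 + C2*erfi(sqrt(14)*a/6)


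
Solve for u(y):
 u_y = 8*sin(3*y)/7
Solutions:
 u(y) = C1 - 8*cos(3*y)/21


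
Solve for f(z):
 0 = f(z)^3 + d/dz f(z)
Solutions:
 f(z) = -sqrt(2)*sqrt(-1/(C1 - z))/2
 f(z) = sqrt(2)*sqrt(-1/(C1 - z))/2


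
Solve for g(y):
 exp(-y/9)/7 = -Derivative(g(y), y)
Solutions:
 g(y) = C1 + 9*exp(-y/9)/7


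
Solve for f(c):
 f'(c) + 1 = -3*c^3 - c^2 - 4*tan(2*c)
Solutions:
 f(c) = C1 - 3*c^4/4 - c^3/3 - c + 2*log(cos(2*c))


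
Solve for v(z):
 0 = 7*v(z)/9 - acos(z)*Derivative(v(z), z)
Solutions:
 v(z) = C1*exp(7*Integral(1/acos(z), z)/9)


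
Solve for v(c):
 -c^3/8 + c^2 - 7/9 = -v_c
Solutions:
 v(c) = C1 + c^4/32 - c^3/3 + 7*c/9


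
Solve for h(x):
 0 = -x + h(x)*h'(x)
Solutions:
 h(x) = -sqrt(C1 + x^2)
 h(x) = sqrt(C1 + x^2)


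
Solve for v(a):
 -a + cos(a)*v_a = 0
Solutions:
 v(a) = C1 + Integral(a/cos(a), a)


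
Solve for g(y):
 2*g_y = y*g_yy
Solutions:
 g(y) = C1 + C2*y^3


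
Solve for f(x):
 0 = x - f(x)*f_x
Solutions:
 f(x) = -sqrt(C1 + x^2)
 f(x) = sqrt(C1 + x^2)


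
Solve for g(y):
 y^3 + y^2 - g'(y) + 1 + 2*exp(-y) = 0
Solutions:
 g(y) = C1 + y^4/4 + y^3/3 + y - 2*exp(-y)


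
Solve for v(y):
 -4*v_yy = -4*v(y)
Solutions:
 v(y) = C1*exp(-y) + C2*exp(y)


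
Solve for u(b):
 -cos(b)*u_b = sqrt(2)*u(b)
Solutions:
 u(b) = C1*(sin(b) - 1)^(sqrt(2)/2)/(sin(b) + 1)^(sqrt(2)/2)


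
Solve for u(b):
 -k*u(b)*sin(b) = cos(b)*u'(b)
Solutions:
 u(b) = C1*exp(k*log(cos(b)))


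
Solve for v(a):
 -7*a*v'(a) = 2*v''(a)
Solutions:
 v(a) = C1 + C2*erf(sqrt(7)*a/2)


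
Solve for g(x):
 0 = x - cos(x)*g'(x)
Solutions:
 g(x) = C1 + Integral(x/cos(x), x)


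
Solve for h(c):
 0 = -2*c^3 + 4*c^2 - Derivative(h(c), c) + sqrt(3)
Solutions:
 h(c) = C1 - c^4/2 + 4*c^3/3 + sqrt(3)*c


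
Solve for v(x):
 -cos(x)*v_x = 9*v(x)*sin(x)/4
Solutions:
 v(x) = C1*cos(x)^(9/4)


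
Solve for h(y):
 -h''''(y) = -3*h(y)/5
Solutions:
 h(y) = C1*exp(-3^(1/4)*5^(3/4)*y/5) + C2*exp(3^(1/4)*5^(3/4)*y/5) + C3*sin(3^(1/4)*5^(3/4)*y/5) + C4*cos(3^(1/4)*5^(3/4)*y/5)


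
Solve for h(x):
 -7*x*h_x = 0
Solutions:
 h(x) = C1


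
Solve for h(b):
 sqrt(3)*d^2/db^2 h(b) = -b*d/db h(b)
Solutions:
 h(b) = C1 + C2*erf(sqrt(2)*3^(3/4)*b/6)


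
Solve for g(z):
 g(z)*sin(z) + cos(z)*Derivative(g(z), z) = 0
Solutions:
 g(z) = C1*cos(z)


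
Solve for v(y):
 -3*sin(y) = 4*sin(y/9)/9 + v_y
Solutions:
 v(y) = C1 + 4*cos(y/9) + 3*cos(y)


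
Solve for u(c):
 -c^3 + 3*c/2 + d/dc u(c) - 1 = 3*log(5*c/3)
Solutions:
 u(c) = C1 + c^4/4 - 3*c^2/4 + 3*c*log(c) - 3*c*log(3) - 2*c + 3*c*log(5)


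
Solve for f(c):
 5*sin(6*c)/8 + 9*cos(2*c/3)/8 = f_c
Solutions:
 f(c) = C1 + 27*sin(2*c/3)/16 - 5*cos(6*c)/48


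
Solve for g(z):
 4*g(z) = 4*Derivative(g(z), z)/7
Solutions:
 g(z) = C1*exp(7*z)


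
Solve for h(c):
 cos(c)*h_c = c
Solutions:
 h(c) = C1 + Integral(c/cos(c), c)


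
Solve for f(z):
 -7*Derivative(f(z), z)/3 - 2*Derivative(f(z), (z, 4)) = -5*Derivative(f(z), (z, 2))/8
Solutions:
 f(z) = C1 + C2*exp(3^(1/3)*z*(5*3^(1/3)/(sqrt(112521) + 336)^(1/3) + (sqrt(112521) + 336)^(1/3))/24)*sin(3^(1/6)*z*(-3^(2/3)*(sqrt(112521) + 336)^(1/3) + 15/(sqrt(112521) + 336)^(1/3))/24) + C3*exp(3^(1/3)*z*(5*3^(1/3)/(sqrt(112521) + 336)^(1/3) + (sqrt(112521) + 336)^(1/3))/24)*cos(3^(1/6)*z*(-3^(2/3)*(sqrt(112521) + 336)^(1/3) + 15/(sqrt(112521) + 336)^(1/3))/24) + C4*exp(-3^(1/3)*z*(5*3^(1/3)/(sqrt(112521) + 336)^(1/3) + (sqrt(112521) + 336)^(1/3))/12)


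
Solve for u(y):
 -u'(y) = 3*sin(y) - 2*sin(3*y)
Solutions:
 u(y) = C1 + 3*cos(y) - 2*cos(3*y)/3


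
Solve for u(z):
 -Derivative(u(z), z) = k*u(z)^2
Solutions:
 u(z) = 1/(C1 + k*z)


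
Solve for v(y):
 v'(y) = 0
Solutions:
 v(y) = C1


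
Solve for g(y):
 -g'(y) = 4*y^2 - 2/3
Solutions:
 g(y) = C1 - 4*y^3/3 + 2*y/3


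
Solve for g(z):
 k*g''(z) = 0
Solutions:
 g(z) = C1 + C2*z


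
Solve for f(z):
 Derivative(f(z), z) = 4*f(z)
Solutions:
 f(z) = C1*exp(4*z)


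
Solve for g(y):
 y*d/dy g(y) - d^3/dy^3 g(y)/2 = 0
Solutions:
 g(y) = C1 + Integral(C2*airyai(2^(1/3)*y) + C3*airybi(2^(1/3)*y), y)


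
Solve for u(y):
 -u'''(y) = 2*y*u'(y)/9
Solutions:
 u(y) = C1 + Integral(C2*airyai(-6^(1/3)*y/3) + C3*airybi(-6^(1/3)*y/3), y)


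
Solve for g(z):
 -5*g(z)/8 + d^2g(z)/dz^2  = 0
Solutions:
 g(z) = C1*exp(-sqrt(10)*z/4) + C2*exp(sqrt(10)*z/4)


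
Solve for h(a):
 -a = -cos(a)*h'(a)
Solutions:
 h(a) = C1 + Integral(a/cos(a), a)


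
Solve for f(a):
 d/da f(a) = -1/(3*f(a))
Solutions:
 f(a) = -sqrt(C1 - 6*a)/3
 f(a) = sqrt(C1 - 6*a)/3


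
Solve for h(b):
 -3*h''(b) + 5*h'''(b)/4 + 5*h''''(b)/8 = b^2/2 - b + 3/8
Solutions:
 h(b) = C1 + C2*b + C3*exp(-b*(1 + sqrt(145)/5)) + C4*exp(b*(-1 + sqrt(145)/5)) - b^4/72 + 7*b^3/216 - 49*b^2/864


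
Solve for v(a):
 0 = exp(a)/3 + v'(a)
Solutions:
 v(a) = C1 - exp(a)/3


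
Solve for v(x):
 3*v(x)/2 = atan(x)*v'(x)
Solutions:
 v(x) = C1*exp(3*Integral(1/atan(x), x)/2)


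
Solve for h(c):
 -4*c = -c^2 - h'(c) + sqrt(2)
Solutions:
 h(c) = C1 - c^3/3 + 2*c^2 + sqrt(2)*c


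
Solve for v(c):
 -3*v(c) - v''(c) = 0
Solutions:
 v(c) = C1*sin(sqrt(3)*c) + C2*cos(sqrt(3)*c)


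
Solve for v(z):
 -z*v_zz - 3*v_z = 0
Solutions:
 v(z) = C1 + C2/z^2


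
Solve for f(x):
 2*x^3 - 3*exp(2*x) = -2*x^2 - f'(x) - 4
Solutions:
 f(x) = C1 - x^4/2 - 2*x^3/3 - 4*x + 3*exp(2*x)/2


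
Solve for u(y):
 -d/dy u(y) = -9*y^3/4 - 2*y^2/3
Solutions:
 u(y) = C1 + 9*y^4/16 + 2*y^3/9


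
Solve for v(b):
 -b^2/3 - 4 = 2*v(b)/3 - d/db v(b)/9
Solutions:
 v(b) = C1*exp(6*b) - b^2/2 - b/6 - 217/36


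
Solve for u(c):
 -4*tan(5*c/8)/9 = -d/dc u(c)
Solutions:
 u(c) = C1 - 32*log(cos(5*c/8))/45


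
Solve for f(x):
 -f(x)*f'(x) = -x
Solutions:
 f(x) = -sqrt(C1 + x^2)
 f(x) = sqrt(C1 + x^2)


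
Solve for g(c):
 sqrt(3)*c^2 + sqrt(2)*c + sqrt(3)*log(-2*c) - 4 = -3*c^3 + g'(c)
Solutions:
 g(c) = C1 + 3*c^4/4 + sqrt(3)*c^3/3 + sqrt(2)*c^2/2 + sqrt(3)*c*log(-c) + c*(-4 - sqrt(3) + sqrt(3)*log(2))


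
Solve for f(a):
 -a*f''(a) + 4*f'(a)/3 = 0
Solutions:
 f(a) = C1 + C2*a^(7/3)


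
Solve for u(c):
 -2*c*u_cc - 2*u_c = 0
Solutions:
 u(c) = C1 + C2*log(c)


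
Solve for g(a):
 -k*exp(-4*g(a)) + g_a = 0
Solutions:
 g(a) = log(-I*(C1 + 4*a*k)^(1/4))
 g(a) = log(I*(C1 + 4*a*k)^(1/4))
 g(a) = log(-(C1 + 4*a*k)^(1/4))
 g(a) = log(C1 + 4*a*k)/4


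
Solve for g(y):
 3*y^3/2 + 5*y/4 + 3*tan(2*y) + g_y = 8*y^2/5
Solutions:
 g(y) = C1 - 3*y^4/8 + 8*y^3/15 - 5*y^2/8 + 3*log(cos(2*y))/2


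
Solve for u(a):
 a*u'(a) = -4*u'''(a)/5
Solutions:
 u(a) = C1 + Integral(C2*airyai(-10^(1/3)*a/2) + C3*airybi(-10^(1/3)*a/2), a)


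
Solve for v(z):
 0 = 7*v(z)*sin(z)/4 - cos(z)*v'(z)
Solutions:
 v(z) = C1/cos(z)^(7/4)


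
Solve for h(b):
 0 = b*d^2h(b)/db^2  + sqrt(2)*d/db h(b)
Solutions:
 h(b) = C1 + C2*b^(1 - sqrt(2))


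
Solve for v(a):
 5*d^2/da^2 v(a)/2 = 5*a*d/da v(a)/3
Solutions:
 v(a) = C1 + C2*erfi(sqrt(3)*a/3)


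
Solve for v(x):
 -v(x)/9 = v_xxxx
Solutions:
 v(x) = (C1*sin(sqrt(6)*x/6) + C2*cos(sqrt(6)*x/6))*exp(-sqrt(6)*x/6) + (C3*sin(sqrt(6)*x/6) + C4*cos(sqrt(6)*x/6))*exp(sqrt(6)*x/6)


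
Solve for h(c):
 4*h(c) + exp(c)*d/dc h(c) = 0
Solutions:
 h(c) = C1*exp(4*exp(-c))


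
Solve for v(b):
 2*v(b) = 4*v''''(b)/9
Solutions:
 v(b) = C1*exp(-2^(3/4)*sqrt(3)*b/2) + C2*exp(2^(3/4)*sqrt(3)*b/2) + C3*sin(2^(3/4)*sqrt(3)*b/2) + C4*cos(2^(3/4)*sqrt(3)*b/2)


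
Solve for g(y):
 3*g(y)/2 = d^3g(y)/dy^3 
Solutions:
 g(y) = C3*exp(2^(2/3)*3^(1/3)*y/2) + (C1*sin(2^(2/3)*3^(5/6)*y/4) + C2*cos(2^(2/3)*3^(5/6)*y/4))*exp(-2^(2/3)*3^(1/3)*y/4)


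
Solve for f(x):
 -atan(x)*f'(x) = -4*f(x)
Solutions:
 f(x) = C1*exp(4*Integral(1/atan(x), x))


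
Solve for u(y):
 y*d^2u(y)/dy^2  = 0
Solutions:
 u(y) = C1 + C2*y


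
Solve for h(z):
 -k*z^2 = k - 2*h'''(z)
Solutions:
 h(z) = C1 + C2*z + C3*z^2 + k*z^5/120 + k*z^3/12


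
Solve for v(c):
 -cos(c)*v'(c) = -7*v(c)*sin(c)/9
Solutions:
 v(c) = C1/cos(c)^(7/9)


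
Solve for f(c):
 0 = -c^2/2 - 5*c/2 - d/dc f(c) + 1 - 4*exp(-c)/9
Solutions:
 f(c) = C1 - c^3/6 - 5*c^2/4 + c + 4*exp(-c)/9


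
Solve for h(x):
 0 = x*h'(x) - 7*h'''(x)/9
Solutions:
 h(x) = C1 + Integral(C2*airyai(21^(2/3)*x/7) + C3*airybi(21^(2/3)*x/7), x)


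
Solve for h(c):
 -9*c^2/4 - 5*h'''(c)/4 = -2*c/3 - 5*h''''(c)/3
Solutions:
 h(c) = C1 + C2*c + C3*c^2 + C4*exp(3*c/4) - 3*c^5/100 - 8*c^4/45 - 128*c^3/135


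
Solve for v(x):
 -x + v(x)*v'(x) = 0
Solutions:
 v(x) = -sqrt(C1 + x^2)
 v(x) = sqrt(C1 + x^2)


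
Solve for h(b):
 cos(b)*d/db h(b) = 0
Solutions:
 h(b) = C1


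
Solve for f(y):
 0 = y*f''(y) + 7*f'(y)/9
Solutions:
 f(y) = C1 + C2*y^(2/9)


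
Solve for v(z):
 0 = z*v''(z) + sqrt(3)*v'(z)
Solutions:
 v(z) = C1 + C2*z^(1 - sqrt(3))


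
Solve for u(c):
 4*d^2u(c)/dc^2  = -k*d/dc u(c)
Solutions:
 u(c) = C1 + C2*exp(-c*k/4)


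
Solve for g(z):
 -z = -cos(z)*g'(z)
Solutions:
 g(z) = C1 + Integral(z/cos(z), z)


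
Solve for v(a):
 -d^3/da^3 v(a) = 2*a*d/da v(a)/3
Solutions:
 v(a) = C1 + Integral(C2*airyai(-2^(1/3)*3^(2/3)*a/3) + C3*airybi(-2^(1/3)*3^(2/3)*a/3), a)


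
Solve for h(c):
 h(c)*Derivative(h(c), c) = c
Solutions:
 h(c) = -sqrt(C1 + c^2)
 h(c) = sqrt(C1 + c^2)


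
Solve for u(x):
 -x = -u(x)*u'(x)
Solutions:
 u(x) = -sqrt(C1 + x^2)
 u(x) = sqrt(C1 + x^2)


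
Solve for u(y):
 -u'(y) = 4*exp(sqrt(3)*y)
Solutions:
 u(y) = C1 - 4*sqrt(3)*exp(sqrt(3)*y)/3


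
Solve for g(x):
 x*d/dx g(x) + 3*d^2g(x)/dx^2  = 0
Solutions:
 g(x) = C1 + C2*erf(sqrt(6)*x/6)


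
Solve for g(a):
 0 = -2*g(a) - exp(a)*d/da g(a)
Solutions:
 g(a) = C1*exp(2*exp(-a))


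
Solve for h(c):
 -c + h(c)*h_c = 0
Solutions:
 h(c) = -sqrt(C1 + c^2)
 h(c) = sqrt(C1 + c^2)


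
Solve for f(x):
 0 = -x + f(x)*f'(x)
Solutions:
 f(x) = -sqrt(C1 + x^2)
 f(x) = sqrt(C1 + x^2)


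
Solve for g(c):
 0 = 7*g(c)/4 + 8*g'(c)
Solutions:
 g(c) = C1*exp(-7*c/32)


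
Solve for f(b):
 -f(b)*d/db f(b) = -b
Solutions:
 f(b) = -sqrt(C1 + b^2)
 f(b) = sqrt(C1 + b^2)


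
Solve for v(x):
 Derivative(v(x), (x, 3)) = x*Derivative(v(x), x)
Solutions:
 v(x) = C1 + Integral(C2*airyai(x) + C3*airybi(x), x)


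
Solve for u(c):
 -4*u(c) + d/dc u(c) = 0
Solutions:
 u(c) = C1*exp(4*c)


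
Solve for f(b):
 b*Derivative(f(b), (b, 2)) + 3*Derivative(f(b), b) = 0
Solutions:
 f(b) = C1 + C2/b^2


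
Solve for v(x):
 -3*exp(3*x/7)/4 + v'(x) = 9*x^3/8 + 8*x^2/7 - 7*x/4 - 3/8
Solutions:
 v(x) = C1 + 9*x^4/32 + 8*x^3/21 - 7*x^2/8 - 3*x/8 + 7*exp(3*x/7)/4


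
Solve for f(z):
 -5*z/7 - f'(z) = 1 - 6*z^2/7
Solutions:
 f(z) = C1 + 2*z^3/7 - 5*z^2/14 - z


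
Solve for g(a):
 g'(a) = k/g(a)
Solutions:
 g(a) = -sqrt(C1 + 2*a*k)
 g(a) = sqrt(C1 + 2*a*k)


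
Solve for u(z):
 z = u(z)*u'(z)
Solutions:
 u(z) = -sqrt(C1 + z^2)
 u(z) = sqrt(C1 + z^2)


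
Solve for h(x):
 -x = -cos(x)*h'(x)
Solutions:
 h(x) = C1 + Integral(x/cos(x), x)


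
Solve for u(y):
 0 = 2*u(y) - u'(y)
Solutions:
 u(y) = C1*exp(2*y)


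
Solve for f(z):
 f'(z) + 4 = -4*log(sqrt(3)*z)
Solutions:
 f(z) = C1 - 4*z*log(z) - z*log(9)


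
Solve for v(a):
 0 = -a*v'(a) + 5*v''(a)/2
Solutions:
 v(a) = C1 + C2*erfi(sqrt(5)*a/5)


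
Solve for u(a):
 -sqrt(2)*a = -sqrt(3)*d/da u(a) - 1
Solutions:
 u(a) = C1 + sqrt(6)*a^2/6 - sqrt(3)*a/3


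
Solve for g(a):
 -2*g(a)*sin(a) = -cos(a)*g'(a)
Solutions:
 g(a) = C1/cos(a)^2


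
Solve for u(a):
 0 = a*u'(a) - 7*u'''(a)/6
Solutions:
 u(a) = C1 + Integral(C2*airyai(6^(1/3)*7^(2/3)*a/7) + C3*airybi(6^(1/3)*7^(2/3)*a/7), a)


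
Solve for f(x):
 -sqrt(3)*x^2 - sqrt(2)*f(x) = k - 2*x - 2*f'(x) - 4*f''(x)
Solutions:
 f(x) = C1*exp(x*(-1 + sqrt(1 + 4*sqrt(2)))/4) + C2*exp(-x*(1 + sqrt(1 + 4*sqrt(2)))/4) - sqrt(2)*k/2 - sqrt(6)*x^2/2 - 2*sqrt(3)*x + sqrt(2)*x - 4*sqrt(3) - 2*sqrt(6) + 2


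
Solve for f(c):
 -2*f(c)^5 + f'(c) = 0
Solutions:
 f(c) = -(-1/(C1 + 8*c))^(1/4)
 f(c) = (-1/(C1 + 8*c))^(1/4)
 f(c) = -I*(-1/(C1 + 8*c))^(1/4)
 f(c) = I*(-1/(C1 + 8*c))^(1/4)


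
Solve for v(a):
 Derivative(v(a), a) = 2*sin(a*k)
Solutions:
 v(a) = C1 - 2*cos(a*k)/k


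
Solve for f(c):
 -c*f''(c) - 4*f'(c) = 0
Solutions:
 f(c) = C1 + C2/c^3


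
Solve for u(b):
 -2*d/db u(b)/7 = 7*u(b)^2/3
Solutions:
 u(b) = 6/(C1 + 49*b)


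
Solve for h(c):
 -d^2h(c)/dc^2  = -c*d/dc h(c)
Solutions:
 h(c) = C1 + C2*erfi(sqrt(2)*c/2)


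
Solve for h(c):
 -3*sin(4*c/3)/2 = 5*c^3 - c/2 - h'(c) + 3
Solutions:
 h(c) = C1 + 5*c^4/4 - c^2/4 + 3*c - 9*cos(4*c/3)/8


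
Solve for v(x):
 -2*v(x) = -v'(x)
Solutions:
 v(x) = C1*exp(2*x)


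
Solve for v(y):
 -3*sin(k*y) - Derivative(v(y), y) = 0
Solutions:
 v(y) = C1 + 3*cos(k*y)/k


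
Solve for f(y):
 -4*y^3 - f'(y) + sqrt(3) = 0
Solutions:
 f(y) = C1 - y^4 + sqrt(3)*y


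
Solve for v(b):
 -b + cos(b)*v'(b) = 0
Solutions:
 v(b) = C1 + Integral(b/cos(b), b)


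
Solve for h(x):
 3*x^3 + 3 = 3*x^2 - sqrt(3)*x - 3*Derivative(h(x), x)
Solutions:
 h(x) = C1 - x^4/4 + x^3/3 - sqrt(3)*x^2/6 - x


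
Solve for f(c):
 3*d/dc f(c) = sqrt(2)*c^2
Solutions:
 f(c) = C1 + sqrt(2)*c^3/9


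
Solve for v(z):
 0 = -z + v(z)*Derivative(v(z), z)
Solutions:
 v(z) = -sqrt(C1 + z^2)
 v(z) = sqrt(C1 + z^2)


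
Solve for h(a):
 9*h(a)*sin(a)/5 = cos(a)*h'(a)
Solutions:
 h(a) = C1/cos(a)^(9/5)


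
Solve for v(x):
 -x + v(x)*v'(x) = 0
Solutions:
 v(x) = -sqrt(C1 + x^2)
 v(x) = sqrt(C1 + x^2)


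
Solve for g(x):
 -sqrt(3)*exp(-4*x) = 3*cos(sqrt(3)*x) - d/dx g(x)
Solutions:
 g(x) = C1 + sqrt(3)*sin(sqrt(3)*x) - sqrt(3)*exp(-4*x)/4


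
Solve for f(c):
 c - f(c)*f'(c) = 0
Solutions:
 f(c) = -sqrt(C1 + c^2)
 f(c) = sqrt(C1 + c^2)


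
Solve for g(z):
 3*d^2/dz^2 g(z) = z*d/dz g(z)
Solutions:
 g(z) = C1 + C2*erfi(sqrt(6)*z/6)


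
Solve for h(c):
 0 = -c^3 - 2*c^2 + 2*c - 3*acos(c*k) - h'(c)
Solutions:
 h(c) = C1 - c^4/4 - 2*c^3/3 + c^2 - 3*Piecewise((c*acos(c*k) - sqrt(-c^2*k^2 + 1)/k, Ne(k, 0)), (pi*c/2, True))


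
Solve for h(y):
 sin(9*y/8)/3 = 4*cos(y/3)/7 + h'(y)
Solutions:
 h(y) = C1 - 12*sin(y/3)/7 - 8*cos(9*y/8)/27


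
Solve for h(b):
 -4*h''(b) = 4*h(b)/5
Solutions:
 h(b) = C1*sin(sqrt(5)*b/5) + C2*cos(sqrt(5)*b/5)


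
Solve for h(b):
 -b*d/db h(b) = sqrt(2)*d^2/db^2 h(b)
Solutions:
 h(b) = C1 + C2*erf(2^(1/4)*b/2)


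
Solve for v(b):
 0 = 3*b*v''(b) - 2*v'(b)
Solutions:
 v(b) = C1 + C2*b^(5/3)


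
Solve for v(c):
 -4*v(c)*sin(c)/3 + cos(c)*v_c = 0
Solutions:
 v(c) = C1/cos(c)^(4/3)


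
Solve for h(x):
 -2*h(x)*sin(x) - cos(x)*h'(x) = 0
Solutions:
 h(x) = C1*cos(x)^2


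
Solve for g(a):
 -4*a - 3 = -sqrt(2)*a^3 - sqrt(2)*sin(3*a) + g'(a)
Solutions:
 g(a) = C1 + sqrt(2)*a^4/4 - 2*a^2 - 3*a - sqrt(2)*cos(3*a)/3


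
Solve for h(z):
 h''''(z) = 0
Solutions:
 h(z) = C1 + C2*z + C3*z^2 + C4*z^3


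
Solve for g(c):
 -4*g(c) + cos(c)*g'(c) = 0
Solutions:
 g(c) = C1*(sin(c)^2 + 2*sin(c) + 1)/(sin(c)^2 - 2*sin(c) + 1)


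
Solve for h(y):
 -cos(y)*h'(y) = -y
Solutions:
 h(y) = C1 + Integral(y/cos(y), y)


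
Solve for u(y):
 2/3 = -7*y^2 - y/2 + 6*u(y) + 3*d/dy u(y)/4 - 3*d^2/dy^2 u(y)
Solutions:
 u(y) = C1*exp(y*(1 - sqrt(129))/8) + C2*exp(y*(1 + sqrt(129))/8) + 7*y^2/6 - 5*y/24 + 751/576


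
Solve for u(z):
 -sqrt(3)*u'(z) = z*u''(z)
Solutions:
 u(z) = C1 + C2*z^(1 - sqrt(3))


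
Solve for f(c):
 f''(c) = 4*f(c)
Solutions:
 f(c) = C1*exp(-2*c) + C2*exp(2*c)


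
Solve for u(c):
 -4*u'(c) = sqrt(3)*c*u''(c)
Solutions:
 u(c) = C1 + C2*c^(1 - 4*sqrt(3)/3)


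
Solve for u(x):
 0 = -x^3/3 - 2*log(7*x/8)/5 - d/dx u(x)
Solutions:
 u(x) = C1 - x^4/12 - 2*x*log(x)/5 - 2*x*log(7)/5 + 2*x/5 + 6*x*log(2)/5


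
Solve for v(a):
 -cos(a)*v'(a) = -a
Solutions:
 v(a) = C1 + Integral(a/cos(a), a)


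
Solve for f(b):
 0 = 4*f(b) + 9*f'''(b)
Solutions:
 f(b) = C3*exp(-2^(2/3)*3^(1/3)*b/3) + (C1*sin(2^(2/3)*3^(5/6)*b/6) + C2*cos(2^(2/3)*3^(5/6)*b/6))*exp(2^(2/3)*3^(1/3)*b/6)


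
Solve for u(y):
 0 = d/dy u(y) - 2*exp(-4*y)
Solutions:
 u(y) = C1 - exp(-4*y)/2


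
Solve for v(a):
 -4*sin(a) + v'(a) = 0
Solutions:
 v(a) = C1 - 4*cos(a)


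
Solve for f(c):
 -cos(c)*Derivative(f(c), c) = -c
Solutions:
 f(c) = C1 + Integral(c/cos(c), c)
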